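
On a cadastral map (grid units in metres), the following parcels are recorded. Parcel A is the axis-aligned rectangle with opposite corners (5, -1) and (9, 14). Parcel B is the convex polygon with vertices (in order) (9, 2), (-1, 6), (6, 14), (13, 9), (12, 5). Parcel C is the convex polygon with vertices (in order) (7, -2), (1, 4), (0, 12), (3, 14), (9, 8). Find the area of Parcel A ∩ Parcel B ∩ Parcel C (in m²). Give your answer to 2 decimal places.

The intersection is the polygon with vertices (5,3.6), (5,12), (9,8), (7.889,2.444).
By the shoelace formula its area is 25.47.

25.47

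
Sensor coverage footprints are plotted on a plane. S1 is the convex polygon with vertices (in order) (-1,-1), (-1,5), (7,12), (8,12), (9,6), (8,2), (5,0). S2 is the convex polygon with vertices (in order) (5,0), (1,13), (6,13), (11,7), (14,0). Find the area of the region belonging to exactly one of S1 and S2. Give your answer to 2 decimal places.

|S1| = 85, |S2| = 99.5, |S1∩S2| = 47.971.
|S1 △ S2| = |S1| + |S2| − 2·|S1∩S2| = 85 + 99.5 − 95.9421 = 88.56.

88.56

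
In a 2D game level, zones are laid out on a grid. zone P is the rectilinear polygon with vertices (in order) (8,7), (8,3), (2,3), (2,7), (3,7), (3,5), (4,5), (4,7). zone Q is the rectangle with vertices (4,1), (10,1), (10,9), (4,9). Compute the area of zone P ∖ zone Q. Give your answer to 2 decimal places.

6.00

|zone P| = 22, |zone P∩zone Q| = 16.
|zone P ∖ zone Q| = |zone P| − |zone P∩zone Q| = 22 − 16 = 6.00.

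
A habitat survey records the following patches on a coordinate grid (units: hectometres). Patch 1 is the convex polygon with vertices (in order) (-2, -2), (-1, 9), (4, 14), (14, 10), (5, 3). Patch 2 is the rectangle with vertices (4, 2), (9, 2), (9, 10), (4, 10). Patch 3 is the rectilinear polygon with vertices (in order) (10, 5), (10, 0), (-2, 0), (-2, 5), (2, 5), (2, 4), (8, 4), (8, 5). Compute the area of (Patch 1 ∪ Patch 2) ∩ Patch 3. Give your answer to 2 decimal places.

|Patch 1 ∪ Patch 2| = 129.8651.
|(Patch 1 ∪ Patch 2) ∩ Patch 3| = 33.30.

33.30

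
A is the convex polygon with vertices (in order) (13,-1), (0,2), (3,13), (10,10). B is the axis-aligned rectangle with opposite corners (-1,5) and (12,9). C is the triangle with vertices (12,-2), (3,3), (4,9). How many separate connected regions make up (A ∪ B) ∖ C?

(A ∪ B) ∖ C is a single connected region.

1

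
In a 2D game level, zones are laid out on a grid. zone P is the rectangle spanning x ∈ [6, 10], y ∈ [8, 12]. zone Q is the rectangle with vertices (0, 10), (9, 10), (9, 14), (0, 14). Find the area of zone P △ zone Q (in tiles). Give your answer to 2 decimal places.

40.00

|zone P∩zone Q|: x∈[6,9], y∈[10,12] → 3·2 = 6.
|zone P △ zone Q| = |zone P| + |zone Q| − 2·|zone P∩zone Q| = 16 + 36 − 12 = 40.00.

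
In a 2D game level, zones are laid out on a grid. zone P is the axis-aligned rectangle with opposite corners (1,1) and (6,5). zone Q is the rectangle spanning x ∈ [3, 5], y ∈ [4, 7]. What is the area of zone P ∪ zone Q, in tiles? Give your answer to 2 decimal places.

24.00

By inclusion–exclusion:
Individual areas: |zone P| = 20, |zone Q| = 6.
|zone P∩zone Q|: x∈[3,5], y∈[4,5] → 2·1 = 2.
|zone P ∪ zone Q| = 26 − 2 = 24.00.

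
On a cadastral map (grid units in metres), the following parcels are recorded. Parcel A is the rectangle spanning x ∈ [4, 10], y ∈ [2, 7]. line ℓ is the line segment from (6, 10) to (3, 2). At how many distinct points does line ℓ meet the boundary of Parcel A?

2

The segment meets the boundary at (4,4.667), (4.875,7).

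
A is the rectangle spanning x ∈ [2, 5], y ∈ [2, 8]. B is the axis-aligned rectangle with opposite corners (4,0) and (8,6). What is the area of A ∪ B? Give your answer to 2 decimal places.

38.00

By inclusion–exclusion:
Individual areas: |A| = 18, |B| = 24.
|A∩B|: x∈[4,5], y∈[2,6] → 1·4 = 4.
|A ∪ B| = 42 − 4 = 38.00.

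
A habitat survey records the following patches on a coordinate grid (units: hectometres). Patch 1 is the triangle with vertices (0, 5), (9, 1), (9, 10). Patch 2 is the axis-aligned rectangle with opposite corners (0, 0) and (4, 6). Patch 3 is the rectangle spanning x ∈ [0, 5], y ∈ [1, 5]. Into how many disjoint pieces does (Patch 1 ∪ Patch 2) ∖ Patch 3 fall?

(Patch 1 ∪ Patch 2) ∖ Patch 3 splits into 2 disjoint pieces (area 35.8444, area 4).

2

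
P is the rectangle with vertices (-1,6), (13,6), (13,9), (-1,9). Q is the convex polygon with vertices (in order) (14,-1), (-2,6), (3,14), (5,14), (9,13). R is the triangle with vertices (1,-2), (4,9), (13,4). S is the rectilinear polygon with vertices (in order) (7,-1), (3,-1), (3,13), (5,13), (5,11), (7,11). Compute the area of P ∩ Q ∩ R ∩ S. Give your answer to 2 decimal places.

The intersection is the polygon with vertices (4,9), (7,7.333), (7,6), (3.182,6).
By the shoelace formula its area is 7.73.

7.73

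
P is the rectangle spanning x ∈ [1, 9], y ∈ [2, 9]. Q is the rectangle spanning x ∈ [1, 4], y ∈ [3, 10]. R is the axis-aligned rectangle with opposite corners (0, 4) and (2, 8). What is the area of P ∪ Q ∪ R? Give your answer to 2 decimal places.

By inclusion–exclusion:
Individual areas: |P| = 56, |Q| = 21, |R| = 8.
|P∩Q|: x∈[1,4], y∈[3,9] → 3·6 = 18.
|P∩R|: x∈[1,2], y∈[4,8] → 1·4 = 4.
|Q∩R|: x∈[1,2], y∈[4,8] → 1·4 = 4.
|P∩Q∩R| = 4.
|P ∪ Q ∪ R| = 85 − 26 + 4 = 63.00.

63.00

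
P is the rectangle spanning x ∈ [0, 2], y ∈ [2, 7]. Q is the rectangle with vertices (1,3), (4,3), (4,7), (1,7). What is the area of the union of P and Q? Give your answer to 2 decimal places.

18.00

By inclusion–exclusion:
Individual areas: |P| = 10, |Q| = 12.
|P∩Q|: x∈[1,2], y∈[3,7] → 1·4 = 4.
|P ∪ Q| = 22 − 4 = 18.00.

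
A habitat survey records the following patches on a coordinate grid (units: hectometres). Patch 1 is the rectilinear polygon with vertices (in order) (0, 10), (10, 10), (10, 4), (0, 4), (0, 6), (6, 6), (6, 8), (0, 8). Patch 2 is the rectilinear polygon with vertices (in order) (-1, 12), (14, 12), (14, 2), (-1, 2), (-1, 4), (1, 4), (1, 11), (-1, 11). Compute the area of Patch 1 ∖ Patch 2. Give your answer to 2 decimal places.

|Patch 1| = 48, |Patch 1∩Patch 2| = 44.
|Patch 1 ∖ Patch 2| = |Patch 1| − |Patch 1∩Patch 2| = 48 − 44 = 4.00.

4.00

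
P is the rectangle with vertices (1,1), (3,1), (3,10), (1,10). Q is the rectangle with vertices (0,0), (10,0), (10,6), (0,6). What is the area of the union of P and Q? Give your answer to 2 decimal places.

68.00

By inclusion–exclusion:
Individual areas: |P| = 18, |Q| = 60.
|P∩Q|: x∈[1,3], y∈[1,6] → 2·5 = 10.
|P ∪ Q| = 78 − 10 = 68.00.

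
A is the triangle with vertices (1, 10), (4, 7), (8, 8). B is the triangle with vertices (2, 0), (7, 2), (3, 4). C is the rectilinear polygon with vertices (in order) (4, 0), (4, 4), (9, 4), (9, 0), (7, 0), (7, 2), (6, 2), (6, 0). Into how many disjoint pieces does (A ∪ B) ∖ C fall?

3

(A ∪ B) ∖ C splits into 3 disjoint pieces (area 7.5, area 4.95, area 0.2).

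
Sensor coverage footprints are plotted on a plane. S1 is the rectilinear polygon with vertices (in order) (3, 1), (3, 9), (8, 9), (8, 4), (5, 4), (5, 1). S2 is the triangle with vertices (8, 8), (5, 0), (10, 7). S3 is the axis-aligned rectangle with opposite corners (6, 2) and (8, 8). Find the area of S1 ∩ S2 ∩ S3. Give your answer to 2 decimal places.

2.99

The intersection is the polygon with vertices (7.857,4), (6.5,4), (8,8), (8,4.2).
By the shoelace formula its area is 2.99.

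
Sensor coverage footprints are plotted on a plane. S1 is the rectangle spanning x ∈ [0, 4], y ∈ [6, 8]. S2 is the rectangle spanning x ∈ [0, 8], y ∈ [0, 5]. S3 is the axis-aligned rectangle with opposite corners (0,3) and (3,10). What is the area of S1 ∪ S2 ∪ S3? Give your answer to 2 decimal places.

By inclusion–exclusion:
Individual areas: |S1| = 8, |S2| = 40, |S3| = 21.
|S1∩S2| = 0 (no overlap).
|S1∩S3|: x∈[0,3], y∈[6,8] → 3·2 = 6.
|S2∩S3|: x∈[0,3], y∈[3,5] → 3·2 = 6.
|S1∩S2∩S3| = 0.
|S1 ∪ S2 ∪ S3| = 69 − 12 + 0 = 57.00.

57.00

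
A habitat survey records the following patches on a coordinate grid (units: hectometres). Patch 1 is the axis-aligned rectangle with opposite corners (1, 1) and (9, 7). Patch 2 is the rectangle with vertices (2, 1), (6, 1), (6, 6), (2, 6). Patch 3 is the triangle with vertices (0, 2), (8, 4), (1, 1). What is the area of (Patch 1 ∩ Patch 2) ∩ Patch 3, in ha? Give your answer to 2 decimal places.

The region (Patch 1 ∩ Patch 2) ∩ Patch 3 is the polygon with vertices (2,2.5), (6,3.5), (6,3.143), (2,1.429).
By the shoelace formula its area is 2.86.

2.86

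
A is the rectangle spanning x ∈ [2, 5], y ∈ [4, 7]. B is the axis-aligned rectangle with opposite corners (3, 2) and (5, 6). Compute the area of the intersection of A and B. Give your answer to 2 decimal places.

4.00

|A∩B|: x∈[3,5], y∈[4,6] → 2·2 = 4.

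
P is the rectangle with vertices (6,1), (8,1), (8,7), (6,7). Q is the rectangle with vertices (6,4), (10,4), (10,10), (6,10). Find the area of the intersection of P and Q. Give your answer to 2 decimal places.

6.00

|P∩Q|: x∈[6,8], y∈[4,7] → 2·3 = 6.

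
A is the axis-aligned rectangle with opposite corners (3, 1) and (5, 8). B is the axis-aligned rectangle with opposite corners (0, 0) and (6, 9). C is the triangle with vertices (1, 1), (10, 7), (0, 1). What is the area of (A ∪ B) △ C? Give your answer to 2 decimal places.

|A ∪ B| = 54.
|(A ∪ B) ∩ C| = 2.4667.
|(A ∪ B) △ C| = 54 + 3 − 4.9333 = 52.07.

52.07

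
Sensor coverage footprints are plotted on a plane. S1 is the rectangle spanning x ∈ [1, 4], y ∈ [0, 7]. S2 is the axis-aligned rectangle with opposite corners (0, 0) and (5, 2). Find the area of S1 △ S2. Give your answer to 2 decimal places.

|S1∩S2|: x∈[1,4], y∈[0,2] → 3·2 = 6.
|S1 △ S2| = |S1| + |S2| − 2·|S1∩S2| = 21 + 10 − 12 = 19.00.

19.00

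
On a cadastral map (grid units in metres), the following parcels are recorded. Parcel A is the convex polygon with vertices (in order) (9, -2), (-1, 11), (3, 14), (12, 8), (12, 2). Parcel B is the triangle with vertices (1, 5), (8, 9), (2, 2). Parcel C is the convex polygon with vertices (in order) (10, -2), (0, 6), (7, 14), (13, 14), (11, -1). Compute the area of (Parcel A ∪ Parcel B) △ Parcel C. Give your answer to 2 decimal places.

|Parcel A ∪ Parcel B| = 110.4337.
|(Parcel A ∪ Parcel B) ∩ Parcel C| = 85.7725.
|(Parcel A ∪ Parcel B) △ Parcel C| = 110.4337 + 122.5 − 171.545 = 61.39.

61.39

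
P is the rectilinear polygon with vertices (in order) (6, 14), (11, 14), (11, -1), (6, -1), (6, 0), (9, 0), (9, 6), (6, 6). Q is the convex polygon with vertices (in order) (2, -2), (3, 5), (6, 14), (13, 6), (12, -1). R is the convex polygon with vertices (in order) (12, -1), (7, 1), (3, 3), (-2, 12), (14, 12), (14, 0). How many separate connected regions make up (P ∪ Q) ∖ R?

2

(P ∪ Q) ∖ R splits into 2 disjoint pieces (area 10.6667, area 24.2727).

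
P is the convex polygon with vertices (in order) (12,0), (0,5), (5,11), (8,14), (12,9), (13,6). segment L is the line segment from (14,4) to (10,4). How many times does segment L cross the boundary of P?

1

The segment meets the boundary at (12.667,4).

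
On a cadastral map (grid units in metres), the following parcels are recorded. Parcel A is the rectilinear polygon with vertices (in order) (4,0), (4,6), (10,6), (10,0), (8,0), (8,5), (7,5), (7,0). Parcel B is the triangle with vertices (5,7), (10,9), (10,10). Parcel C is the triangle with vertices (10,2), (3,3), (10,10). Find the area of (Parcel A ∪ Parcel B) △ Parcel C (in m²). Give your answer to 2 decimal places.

26.26

|Parcel A ∪ Parcel B| = 33.5.
|(Parcel A ∪ Parcel B) ∩ Parcel C| = 17.619.
|(Parcel A ∪ Parcel B) △ Parcel C| = 33.5 + 28 − 35.2381 = 26.26.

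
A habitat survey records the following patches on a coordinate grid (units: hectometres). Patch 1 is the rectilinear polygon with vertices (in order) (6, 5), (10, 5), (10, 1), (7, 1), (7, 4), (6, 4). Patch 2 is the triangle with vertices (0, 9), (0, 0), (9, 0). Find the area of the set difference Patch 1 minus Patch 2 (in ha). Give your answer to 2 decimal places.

|Patch 1| = 13, |Patch 1∩Patch 2| = 0.5.
|Patch 1 ∖ Patch 2| = |Patch 1| − |Patch 1∩Patch 2| = 13 − 0.5 = 12.50.

12.50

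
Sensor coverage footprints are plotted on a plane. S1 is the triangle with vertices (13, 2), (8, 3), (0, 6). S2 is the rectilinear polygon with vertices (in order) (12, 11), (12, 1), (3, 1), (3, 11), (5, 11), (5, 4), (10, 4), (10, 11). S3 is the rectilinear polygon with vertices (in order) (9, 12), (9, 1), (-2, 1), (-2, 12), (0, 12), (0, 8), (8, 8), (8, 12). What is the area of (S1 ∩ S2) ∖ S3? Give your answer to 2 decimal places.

|S1 ∩ S2| = 2.8179.
|(S1 ∩ S2) ∩ S3| = 2.0103.
|(S1 ∩ S2) ∖ S3| = 2.8179 − 2.0103 = 0.81.

0.81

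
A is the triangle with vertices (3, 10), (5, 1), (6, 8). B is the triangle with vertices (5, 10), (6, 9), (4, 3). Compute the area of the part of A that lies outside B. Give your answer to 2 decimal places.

|A| = 11.5, |A∩B| = 2.7088.
|A ∖ B| = |A| − |A∩B| = 11.5 − 2.7088 = 8.79.

8.79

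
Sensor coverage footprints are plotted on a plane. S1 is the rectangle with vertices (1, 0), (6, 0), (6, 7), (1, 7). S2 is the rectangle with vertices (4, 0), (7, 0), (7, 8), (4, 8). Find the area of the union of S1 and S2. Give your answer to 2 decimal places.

By inclusion–exclusion:
Individual areas: |S1| = 35, |S2| = 24.
|S1∩S2|: x∈[4,6], y∈[0,7] → 2·7 = 14.
|S1 ∪ S2| = 59 − 14 = 45.00.

45.00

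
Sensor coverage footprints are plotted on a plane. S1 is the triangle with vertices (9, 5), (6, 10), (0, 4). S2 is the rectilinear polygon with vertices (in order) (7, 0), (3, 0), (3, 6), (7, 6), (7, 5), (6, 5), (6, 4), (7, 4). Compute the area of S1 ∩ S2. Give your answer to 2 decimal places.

The intersection is the polygon with vertices (3,4.333), (3,6), (7,6), (7,5), (6,5), (6,4.667).
By the shoelace formula its area is 5.50.

5.50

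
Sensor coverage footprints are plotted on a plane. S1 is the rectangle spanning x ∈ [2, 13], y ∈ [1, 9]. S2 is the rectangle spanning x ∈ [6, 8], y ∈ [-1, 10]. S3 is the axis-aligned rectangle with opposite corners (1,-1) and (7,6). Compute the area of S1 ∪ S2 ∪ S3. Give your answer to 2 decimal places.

109.00

By inclusion–exclusion:
Individual areas: |S1| = 88, |S2| = 22, |S3| = 42.
|S1∩S2|: x∈[6,8], y∈[1,9] → 2·8 = 16.
|S1∩S3|: x∈[2,7], y∈[1,6] → 5·5 = 25.
|S2∩S3|: x∈[6,7], y∈[-1,6] → 1·7 = 7.
|S1∩S2∩S3| = 5.
|S1 ∪ S2 ∪ S3| = 152 − 48 + 5 = 109.00.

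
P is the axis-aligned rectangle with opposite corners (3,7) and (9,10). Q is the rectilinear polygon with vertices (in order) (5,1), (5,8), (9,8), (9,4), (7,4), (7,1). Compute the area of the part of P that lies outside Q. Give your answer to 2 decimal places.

|P| = 18, |P∩Q| = 4.
|P ∖ Q| = |P| − |P∩Q| = 18 − 4 = 14.00.

14.00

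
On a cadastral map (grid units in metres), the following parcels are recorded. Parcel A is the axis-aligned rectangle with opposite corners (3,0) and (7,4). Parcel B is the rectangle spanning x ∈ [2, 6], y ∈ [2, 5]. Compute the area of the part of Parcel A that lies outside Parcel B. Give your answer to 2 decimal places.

10.00

|Parcel A∩Parcel B|: x∈[3,6], y∈[2,4] → 3·2 = 6.
|Parcel A| = 16.
|Parcel A ∖ Parcel B| = |Parcel A| − |Parcel A∩Parcel B| = 16 − 6 = 10.00.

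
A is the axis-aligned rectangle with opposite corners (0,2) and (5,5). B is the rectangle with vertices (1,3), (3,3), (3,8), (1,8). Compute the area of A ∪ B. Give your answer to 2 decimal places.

21.00

By inclusion–exclusion:
Individual areas: |A| = 15, |B| = 10.
|A∩B|: x∈[1,3], y∈[3,5] → 2·2 = 4.
|A ∪ B| = 25 − 4 = 21.00.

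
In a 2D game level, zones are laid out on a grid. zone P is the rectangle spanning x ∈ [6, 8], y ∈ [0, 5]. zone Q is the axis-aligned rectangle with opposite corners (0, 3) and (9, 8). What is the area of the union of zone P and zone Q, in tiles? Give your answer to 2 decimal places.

51.00

By inclusion–exclusion:
Individual areas: |zone P| = 10, |zone Q| = 45.
|zone P∩zone Q|: x∈[6,8], y∈[3,5] → 2·2 = 4.
|zone P ∪ zone Q| = 55 − 4 = 51.00.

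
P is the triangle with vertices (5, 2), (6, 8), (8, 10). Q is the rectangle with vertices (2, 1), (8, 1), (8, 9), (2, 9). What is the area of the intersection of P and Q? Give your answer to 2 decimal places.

The intersection is the polygon with vertices (6,8), (7,9), (7.625,9), (5,2).
By the shoelace formula its area is 4.69.

4.69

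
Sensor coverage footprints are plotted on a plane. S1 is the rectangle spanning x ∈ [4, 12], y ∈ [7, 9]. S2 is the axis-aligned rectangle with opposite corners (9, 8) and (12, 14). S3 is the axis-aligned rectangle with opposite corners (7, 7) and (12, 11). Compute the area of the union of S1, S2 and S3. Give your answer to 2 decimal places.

By inclusion–exclusion:
Individual areas: |S1| = 16, |S2| = 18, |S3| = 20.
|S1∩S2|: x∈[9,12], y∈[8,9] → 3·1 = 3.
|S1∩S3|: x∈[7,12], y∈[7,9] → 5·2 = 10.
|S2∩S3|: x∈[9,12], y∈[8,11] → 3·3 = 9.
|S1∩S2∩S3| = 3.
|S1 ∪ S2 ∪ S3| = 54 − 22 + 3 = 35.00.

35.00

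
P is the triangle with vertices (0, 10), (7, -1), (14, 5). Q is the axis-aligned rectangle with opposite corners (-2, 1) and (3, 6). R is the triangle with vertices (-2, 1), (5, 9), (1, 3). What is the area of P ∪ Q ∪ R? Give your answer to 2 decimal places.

By inclusion–exclusion:
Individual areas: |P| = 59.5, |Q| = 25, |R| = 5.
|P∩Q| = 0.1623.
|P∩R| = 0.9676.
|Q∩R| = 4.0625.
|P∩Q∩R| = 0.0793.
|P ∪ Q ∪ R| = 89.5 − 5.1924 + 0.0793 = 84.39.

84.39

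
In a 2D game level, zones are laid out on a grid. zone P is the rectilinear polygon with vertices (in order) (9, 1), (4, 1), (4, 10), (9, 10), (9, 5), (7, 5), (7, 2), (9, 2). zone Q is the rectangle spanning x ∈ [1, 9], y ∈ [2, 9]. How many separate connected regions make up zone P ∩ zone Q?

1

zone P ∩ zone Q is a single connected region.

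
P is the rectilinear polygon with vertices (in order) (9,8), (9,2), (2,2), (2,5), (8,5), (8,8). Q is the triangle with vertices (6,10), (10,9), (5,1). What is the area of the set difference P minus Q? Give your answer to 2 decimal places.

|P| = 24, |P∩Q| = 5.2542.
|P ∖ Q| = |P| − |P∩Q| = 24 − 5.2542 = 18.75.

18.75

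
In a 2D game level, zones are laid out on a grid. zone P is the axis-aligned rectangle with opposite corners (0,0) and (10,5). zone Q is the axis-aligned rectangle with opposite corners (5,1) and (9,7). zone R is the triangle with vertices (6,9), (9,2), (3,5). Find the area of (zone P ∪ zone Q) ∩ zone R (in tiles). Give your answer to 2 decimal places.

The region (zone P ∪ zone Q) ∩ zone R is the polygon with vertices (5,5), (5,7), (6.857,7), (9,2), (3,5).
By the shoelace formula its area is 11.64.

11.64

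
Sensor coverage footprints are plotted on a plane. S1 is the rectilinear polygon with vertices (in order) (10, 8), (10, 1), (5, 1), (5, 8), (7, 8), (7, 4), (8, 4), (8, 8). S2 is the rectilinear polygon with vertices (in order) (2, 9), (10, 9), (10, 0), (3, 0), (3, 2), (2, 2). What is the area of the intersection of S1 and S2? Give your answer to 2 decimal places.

31.00

The intersection is the polygon with vertices (10,1), (5,1), (5,8), (7,8), (7,4), (8,4), (8,8), (10,8).
By the shoelace formula its area is 31.00.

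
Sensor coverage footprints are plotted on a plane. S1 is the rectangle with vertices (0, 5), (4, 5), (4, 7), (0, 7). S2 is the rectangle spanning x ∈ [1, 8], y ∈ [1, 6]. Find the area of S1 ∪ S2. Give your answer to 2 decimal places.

40.00

By inclusion–exclusion:
Individual areas: |S1| = 8, |S2| = 35.
|S1∩S2|: x∈[1,4], y∈[5,6] → 3·1 = 3.
|S1 ∪ S2| = 43 − 3 = 40.00.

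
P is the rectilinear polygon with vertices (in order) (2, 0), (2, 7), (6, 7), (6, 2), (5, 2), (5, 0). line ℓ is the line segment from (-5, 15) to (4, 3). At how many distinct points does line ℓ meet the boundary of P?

1

The segment meets the boundary at (2,5.667).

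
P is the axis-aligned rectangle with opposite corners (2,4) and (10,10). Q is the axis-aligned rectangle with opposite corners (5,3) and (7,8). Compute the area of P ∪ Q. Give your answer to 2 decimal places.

By inclusion–exclusion:
Individual areas: |P| = 48, |Q| = 10.
|P∩Q|: x∈[5,7], y∈[4,8] → 2·4 = 8.
|P ∪ Q| = 58 − 8 = 50.00.

50.00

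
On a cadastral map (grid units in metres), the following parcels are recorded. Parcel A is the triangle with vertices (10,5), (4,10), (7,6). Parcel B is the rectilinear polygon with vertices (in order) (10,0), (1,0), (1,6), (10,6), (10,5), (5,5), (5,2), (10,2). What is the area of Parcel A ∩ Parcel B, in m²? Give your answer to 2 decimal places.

0.90

The intersection is the polygon with vertices (10,5), (7,6), (8.8,6).
By the shoelace formula its area is 0.90.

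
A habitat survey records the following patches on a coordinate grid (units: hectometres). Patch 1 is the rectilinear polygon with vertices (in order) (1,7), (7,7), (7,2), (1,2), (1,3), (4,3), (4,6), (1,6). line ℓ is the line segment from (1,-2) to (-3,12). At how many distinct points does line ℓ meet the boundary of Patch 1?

The segment lies entirely outside Patch 1 and never meets its boundary.

0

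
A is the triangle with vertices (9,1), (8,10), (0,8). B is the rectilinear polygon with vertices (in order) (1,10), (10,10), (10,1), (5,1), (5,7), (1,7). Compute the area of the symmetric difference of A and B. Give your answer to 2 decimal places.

|A| = 37, |B| = 57, |A∩B| = 31.121.
|A △ B| = |A| + |B| − 2·|A∩B| = 37 + 57 − 62.2421 = 31.76.

31.76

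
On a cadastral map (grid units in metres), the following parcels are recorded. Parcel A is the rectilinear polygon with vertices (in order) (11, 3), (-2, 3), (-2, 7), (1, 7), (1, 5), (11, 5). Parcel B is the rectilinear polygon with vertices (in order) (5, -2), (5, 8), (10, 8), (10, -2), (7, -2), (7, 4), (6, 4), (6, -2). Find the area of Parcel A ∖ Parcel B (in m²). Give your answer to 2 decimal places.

|Parcel A| = 32, |Parcel A∩Parcel B| = 9.
|Parcel A ∖ Parcel B| = |Parcel A| − |Parcel A∩Parcel B| = 32 − 9 = 23.00.

23.00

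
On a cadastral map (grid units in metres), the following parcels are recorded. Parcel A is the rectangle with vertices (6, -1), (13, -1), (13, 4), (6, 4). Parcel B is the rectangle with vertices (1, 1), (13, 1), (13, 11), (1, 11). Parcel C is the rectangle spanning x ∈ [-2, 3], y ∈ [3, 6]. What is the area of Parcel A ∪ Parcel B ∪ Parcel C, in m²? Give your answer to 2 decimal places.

By inclusion–exclusion:
Individual areas: |Parcel A| = 35, |Parcel B| = 120, |Parcel C| = 15.
|Parcel A∩Parcel B|: x∈[6,13], y∈[1,4] → 7·3 = 21.
|Parcel A∩Parcel C| = 0 (no overlap).
|Parcel B∩Parcel C|: x∈[1,3], y∈[3,6] → 2·3 = 6.
|Parcel A∩Parcel B∩Parcel C| = 0.
|Parcel A ∪ Parcel B ∪ Parcel C| = 170 − 27 + 0 = 143.00.

143.00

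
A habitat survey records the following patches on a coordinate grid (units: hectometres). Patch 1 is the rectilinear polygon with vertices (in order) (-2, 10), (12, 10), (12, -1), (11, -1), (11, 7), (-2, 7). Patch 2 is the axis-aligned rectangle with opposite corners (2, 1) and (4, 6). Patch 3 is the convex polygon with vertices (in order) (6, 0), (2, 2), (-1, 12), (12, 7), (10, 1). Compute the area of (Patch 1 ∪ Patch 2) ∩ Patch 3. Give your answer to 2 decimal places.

34.65

|Patch 1 ∪ Patch 2| = 60.
|(Patch 1 ∪ Patch 2) ∩ Patch 3| = 34.65.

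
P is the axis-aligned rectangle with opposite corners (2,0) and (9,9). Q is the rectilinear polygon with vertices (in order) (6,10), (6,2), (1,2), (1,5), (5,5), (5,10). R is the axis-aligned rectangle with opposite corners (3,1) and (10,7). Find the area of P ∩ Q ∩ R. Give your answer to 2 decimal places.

The intersection is the polygon with vertices (6,2), (3,2), (3,5), (5,5), (5,7), (6,7).
By the shoelace formula its area is 11.00.

11.00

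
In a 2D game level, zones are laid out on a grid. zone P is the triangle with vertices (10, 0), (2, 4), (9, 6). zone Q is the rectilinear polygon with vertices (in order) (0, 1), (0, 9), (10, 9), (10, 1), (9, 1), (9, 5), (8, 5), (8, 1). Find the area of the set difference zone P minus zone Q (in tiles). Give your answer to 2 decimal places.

4.92

|zone P| = 22, |zone P∩zone Q| = 17.0833.
|zone P ∖ zone Q| = |zone P| − |zone P∩zone Q| = 22 − 17.0833 = 4.92.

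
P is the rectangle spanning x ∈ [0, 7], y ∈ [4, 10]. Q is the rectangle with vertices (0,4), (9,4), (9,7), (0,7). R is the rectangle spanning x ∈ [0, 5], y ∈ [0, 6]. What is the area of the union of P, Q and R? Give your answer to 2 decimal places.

68.00

By inclusion–exclusion:
Individual areas: |P| = 42, |Q| = 27, |R| = 30.
|P∩Q|: x∈[0,7], y∈[4,7] → 7·3 = 21.
|P∩R|: x∈[0,5], y∈[4,6] → 5·2 = 10.
|Q∩R|: x∈[0,5], y∈[4,6] → 5·2 = 10.
|P∩Q∩R| = 10.
|P ∪ Q ∪ R| = 99 − 41 + 10 = 68.00.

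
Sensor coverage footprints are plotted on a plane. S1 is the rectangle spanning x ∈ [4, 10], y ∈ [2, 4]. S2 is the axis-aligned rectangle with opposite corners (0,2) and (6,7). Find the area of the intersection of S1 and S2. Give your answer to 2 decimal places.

|S1∩S2|: x∈[4,6], y∈[2,4] → 2·2 = 4.

4.00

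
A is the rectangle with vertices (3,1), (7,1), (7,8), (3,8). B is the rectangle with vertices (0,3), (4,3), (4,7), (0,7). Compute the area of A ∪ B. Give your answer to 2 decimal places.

By inclusion–exclusion:
Individual areas: |A| = 28, |B| = 16.
|A∩B|: x∈[3,4], y∈[3,7] → 1·4 = 4.
|A ∪ B| = 44 − 4 = 40.00.

40.00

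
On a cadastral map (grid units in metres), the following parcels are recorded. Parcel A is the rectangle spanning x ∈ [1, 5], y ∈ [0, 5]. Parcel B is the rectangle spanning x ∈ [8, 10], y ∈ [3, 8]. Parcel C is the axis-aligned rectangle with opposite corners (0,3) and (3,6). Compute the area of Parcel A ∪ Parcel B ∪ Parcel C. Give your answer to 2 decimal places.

35.00

By inclusion–exclusion:
Individual areas: |Parcel A| = 20, |Parcel B| = 10, |Parcel C| = 9.
|Parcel A∩Parcel B| = 0 (no overlap).
|Parcel A∩Parcel C|: x∈[1,3], y∈[3,5] → 2·2 = 4.
|Parcel B∩Parcel C| = 0 (no overlap).
|Parcel A∩Parcel B∩Parcel C| = 0.
|Parcel A ∪ Parcel B ∪ Parcel C| = 39 − 4 + 0 = 35.00.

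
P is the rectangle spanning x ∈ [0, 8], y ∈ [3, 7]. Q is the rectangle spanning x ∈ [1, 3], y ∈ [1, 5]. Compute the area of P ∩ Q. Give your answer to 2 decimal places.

4.00

|P∩Q|: x∈[1,3], y∈[3,5] → 2·2 = 4.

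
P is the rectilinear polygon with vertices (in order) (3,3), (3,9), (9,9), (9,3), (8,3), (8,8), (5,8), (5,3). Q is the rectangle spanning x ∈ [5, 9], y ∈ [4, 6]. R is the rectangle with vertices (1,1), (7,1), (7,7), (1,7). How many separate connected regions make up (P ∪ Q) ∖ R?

(P ∪ Q) ∖ R is a single connected region.

1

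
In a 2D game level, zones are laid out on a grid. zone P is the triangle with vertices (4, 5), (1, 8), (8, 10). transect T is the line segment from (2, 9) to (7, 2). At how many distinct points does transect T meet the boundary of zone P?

2

The segment meets the boundary at (4.453,5.566), (2.424,8.407).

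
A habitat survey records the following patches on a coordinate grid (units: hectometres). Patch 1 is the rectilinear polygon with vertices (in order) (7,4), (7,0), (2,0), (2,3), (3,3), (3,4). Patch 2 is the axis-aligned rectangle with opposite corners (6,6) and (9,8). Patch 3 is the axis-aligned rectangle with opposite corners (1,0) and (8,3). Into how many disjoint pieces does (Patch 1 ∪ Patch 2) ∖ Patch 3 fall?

(Patch 1 ∪ Patch 2) ∖ Patch 3 splits into 2 disjoint pieces (area 4, area 6).

2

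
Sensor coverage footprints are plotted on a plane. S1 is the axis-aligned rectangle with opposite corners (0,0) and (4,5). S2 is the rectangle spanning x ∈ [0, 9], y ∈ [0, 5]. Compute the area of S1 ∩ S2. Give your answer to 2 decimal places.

|S1∩S2|: x∈[0,4], y∈[0,5] → 4·5 = 20.

20.00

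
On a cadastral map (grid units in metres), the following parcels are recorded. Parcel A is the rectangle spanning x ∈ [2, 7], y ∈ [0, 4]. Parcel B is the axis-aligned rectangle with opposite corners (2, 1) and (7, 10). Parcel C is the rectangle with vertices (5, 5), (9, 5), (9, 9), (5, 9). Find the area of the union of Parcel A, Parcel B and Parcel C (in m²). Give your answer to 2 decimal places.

58.00

By inclusion–exclusion:
Individual areas: |Parcel A| = 20, |Parcel B| = 45, |Parcel C| = 16.
|Parcel A∩Parcel B|: x∈[2,7], y∈[1,4] → 5·3 = 15.
|Parcel A∩Parcel C| = 0 (no overlap).
|Parcel B∩Parcel C|: x∈[5,7], y∈[5,9] → 2·4 = 8.
|Parcel A∩Parcel B∩Parcel C| = 0.
|Parcel A ∪ Parcel B ∪ Parcel C| = 81 − 23 + 0 = 58.00.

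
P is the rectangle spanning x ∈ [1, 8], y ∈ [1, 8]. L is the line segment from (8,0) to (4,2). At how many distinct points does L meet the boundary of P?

The segment meets the boundary at (6,1).

1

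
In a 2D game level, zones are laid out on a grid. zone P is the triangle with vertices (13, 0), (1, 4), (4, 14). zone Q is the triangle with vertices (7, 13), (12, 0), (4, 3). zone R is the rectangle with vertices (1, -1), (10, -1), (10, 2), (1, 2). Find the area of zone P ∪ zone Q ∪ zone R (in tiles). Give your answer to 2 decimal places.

100.04

By inclusion–exclusion:
Individual areas: |zone P| = 66, |zone Q| = 44.5, |zone R| = 27.
|zone P∩zone Q| = 35.38.
|zone P∩zone R| = 1.5.
|zone Q∩zone R| = 2.0833.
|zone P∩zone Q∩zone R| = 1.5.
|zone P ∪ zone Q ∪ zone R| = 137.5 − 38.9633 + 1.5 = 100.04.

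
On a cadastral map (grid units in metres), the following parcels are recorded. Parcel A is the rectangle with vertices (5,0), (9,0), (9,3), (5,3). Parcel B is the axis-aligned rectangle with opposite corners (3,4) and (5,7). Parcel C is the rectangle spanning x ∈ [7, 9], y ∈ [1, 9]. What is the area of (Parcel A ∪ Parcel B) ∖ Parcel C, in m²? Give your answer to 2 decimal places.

14.00

|Parcel A ∪ Parcel B| = 18.
|(Parcel A ∪ Parcel B) ∩ Parcel C| = 4.
|(Parcel A ∪ Parcel B) ∖ Parcel C| = 18 − 4 = 14.00.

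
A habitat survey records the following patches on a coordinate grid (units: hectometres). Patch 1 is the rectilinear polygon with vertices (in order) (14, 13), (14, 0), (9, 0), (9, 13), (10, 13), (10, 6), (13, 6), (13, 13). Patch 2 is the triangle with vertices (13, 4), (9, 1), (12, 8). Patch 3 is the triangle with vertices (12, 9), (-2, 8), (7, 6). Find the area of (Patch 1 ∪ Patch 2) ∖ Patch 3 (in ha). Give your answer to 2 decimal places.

|Patch 1 ∪ Patch 2| = 45.3571.
|(Patch 1 ∪ Patch 2) ∩ Patch 3| = 1.3214.
|(Patch 1 ∪ Patch 2) ∖ Patch 3| = 45.3571 − 1.3214 = 44.04.

44.04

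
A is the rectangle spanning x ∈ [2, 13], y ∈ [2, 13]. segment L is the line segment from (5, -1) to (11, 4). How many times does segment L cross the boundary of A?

The segment meets the boundary at (8.6,2).

1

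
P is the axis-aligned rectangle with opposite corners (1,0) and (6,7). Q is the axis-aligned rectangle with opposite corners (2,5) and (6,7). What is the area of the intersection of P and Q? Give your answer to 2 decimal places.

|P∩Q|: x∈[2,6], y∈[5,7] → 4·2 = 8.

8.00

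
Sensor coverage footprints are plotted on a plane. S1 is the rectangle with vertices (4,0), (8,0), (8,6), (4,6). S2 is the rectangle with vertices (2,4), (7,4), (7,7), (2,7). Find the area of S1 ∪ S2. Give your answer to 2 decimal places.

33.00

By inclusion–exclusion:
Individual areas: |S1| = 24, |S2| = 15.
|S1∩S2|: x∈[4,7], y∈[4,6] → 3·2 = 6.
|S1 ∪ S2| = 39 − 6 = 33.00.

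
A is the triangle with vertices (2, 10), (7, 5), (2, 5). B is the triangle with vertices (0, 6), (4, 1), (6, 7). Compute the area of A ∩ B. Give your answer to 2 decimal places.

The intersection is the polygon with vertices (5.75,6.25), (5.333,5), (2,5), (2,6.333), (5.143,6.857).
By the shoelace formula its area is 5.70.

5.70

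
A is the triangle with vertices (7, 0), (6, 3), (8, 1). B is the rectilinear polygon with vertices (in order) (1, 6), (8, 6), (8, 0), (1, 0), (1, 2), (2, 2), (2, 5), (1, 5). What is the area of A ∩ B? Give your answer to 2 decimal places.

2.00

The intersection is the polygon with vertices (6,3), (8,1), (7,0).
By the shoelace formula its area is 2.00.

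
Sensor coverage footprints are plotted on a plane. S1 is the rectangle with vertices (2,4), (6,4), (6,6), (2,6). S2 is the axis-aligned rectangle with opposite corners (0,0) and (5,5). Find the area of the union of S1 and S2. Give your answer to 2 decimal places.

30.00

By inclusion–exclusion:
Individual areas: |S1| = 8, |S2| = 25.
|S1∩S2|: x∈[2,5], y∈[4,5] → 3·1 = 3.
|S1 ∪ S2| = 33 − 3 = 30.00.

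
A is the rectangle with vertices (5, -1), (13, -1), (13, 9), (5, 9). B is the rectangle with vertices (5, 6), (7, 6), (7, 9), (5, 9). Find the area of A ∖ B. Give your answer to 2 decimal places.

|A∩B|: x∈[5,7], y∈[6,9] → 2·3 = 6.
|A| = 80.
|A ∖ B| = |A| − |A∩B| = 80 − 6 = 74.00.

74.00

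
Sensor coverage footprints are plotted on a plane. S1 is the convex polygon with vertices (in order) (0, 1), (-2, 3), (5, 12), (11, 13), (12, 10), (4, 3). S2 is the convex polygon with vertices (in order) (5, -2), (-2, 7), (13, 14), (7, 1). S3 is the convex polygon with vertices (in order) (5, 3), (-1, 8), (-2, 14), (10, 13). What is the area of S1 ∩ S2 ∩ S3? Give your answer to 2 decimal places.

33.93

The intersection is the polygon with vertices (9.739,12.478), (5.778,4.556), (4.488,3.427), (0.753,6.539), (2.884,9.279).
By the shoelace formula its area is 33.93.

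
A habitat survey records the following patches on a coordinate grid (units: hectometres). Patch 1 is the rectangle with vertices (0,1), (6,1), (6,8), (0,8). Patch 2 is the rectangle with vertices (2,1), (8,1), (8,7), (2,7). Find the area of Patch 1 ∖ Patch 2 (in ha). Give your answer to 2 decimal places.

18.00

|Patch 1∩Patch 2|: x∈[2,6], y∈[1,7] → 4·6 = 24.
|Patch 1| = 42.
|Patch 1 ∖ Patch 2| = |Patch 1| − |Patch 1∩Patch 2| = 42 − 24 = 18.00.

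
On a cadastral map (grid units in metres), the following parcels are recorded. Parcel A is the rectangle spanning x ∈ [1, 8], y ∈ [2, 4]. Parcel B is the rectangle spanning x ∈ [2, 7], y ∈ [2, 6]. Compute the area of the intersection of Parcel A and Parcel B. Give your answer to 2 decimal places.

|Parcel A∩Parcel B|: x∈[2,7], y∈[2,4] → 5·2 = 10.

10.00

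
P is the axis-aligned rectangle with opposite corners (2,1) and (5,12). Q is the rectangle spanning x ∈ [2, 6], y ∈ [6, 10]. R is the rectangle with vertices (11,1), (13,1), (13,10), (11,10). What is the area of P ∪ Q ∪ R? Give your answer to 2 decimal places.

55.00

By inclusion–exclusion:
Individual areas: |P| = 33, |Q| = 16, |R| = 18.
|P∩Q|: x∈[2,5], y∈[6,10] → 3·4 = 12.
|P∩R| = 0 (no overlap).
|Q∩R| = 0 (no overlap).
|P∩Q∩R| = 0.
|P ∪ Q ∪ R| = 67 − 12 + 0 = 55.00.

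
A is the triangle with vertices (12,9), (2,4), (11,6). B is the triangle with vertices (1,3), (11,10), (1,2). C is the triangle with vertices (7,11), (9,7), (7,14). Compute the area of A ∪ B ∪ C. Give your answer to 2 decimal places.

19.41

By inclusion–exclusion:
Individual areas: |A| = 12.5, |B| = 5, |C| = 3.
|A∩B| = 1.023.
|A∩C| = 0.0187.
|B∩C| = 0.0472.
|A∩B∩C| = 0.
|A ∪ B ∪ C| = 20.5 − 1.089 + 0 = 19.41.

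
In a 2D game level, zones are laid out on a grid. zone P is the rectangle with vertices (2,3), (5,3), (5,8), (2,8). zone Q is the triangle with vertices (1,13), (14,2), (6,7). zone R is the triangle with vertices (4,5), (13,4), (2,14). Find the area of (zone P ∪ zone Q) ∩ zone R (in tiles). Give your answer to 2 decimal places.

|zone P ∪ zone Q| = 26.5.
|(zone P ∪ zone Q) ∩ zone R| = 14.07.

14.07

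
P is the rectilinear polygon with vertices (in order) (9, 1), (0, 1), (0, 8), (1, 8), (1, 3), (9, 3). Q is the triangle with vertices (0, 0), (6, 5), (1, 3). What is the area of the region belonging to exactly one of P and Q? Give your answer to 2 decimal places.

|P| = 23, |Q| = 6.5, |P∩Q| = 3.4667.
|P △ Q| = |P| + |Q| − 2·|P∩Q| = 23 + 6.5 − 6.9333 = 22.57.

22.57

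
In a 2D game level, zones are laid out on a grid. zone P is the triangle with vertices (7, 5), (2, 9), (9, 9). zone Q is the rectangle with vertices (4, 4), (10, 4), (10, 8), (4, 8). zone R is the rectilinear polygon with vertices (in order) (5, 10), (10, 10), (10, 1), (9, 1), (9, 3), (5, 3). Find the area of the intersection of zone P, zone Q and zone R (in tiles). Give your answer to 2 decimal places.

The intersection is the polygon with vertices (8.5,8), (7,5), (5,6.6), (5,8).
By the shoelace formula its area is 6.65.

6.65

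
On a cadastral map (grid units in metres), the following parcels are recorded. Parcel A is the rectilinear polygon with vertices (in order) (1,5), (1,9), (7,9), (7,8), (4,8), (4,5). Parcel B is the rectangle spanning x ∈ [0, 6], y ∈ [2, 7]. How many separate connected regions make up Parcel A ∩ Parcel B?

Parcel A ∩ Parcel B is a single connected region.

1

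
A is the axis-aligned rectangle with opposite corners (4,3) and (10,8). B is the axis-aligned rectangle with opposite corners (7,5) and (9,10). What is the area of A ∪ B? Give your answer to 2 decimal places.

By inclusion–exclusion:
Individual areas: |A| = 30, |B| = 10.
|A∩B|: x∈[7,9], y∈[5,8] → 2·3 = 6.
|A ∪ B| = 40 − 6 = 34.00.

34.00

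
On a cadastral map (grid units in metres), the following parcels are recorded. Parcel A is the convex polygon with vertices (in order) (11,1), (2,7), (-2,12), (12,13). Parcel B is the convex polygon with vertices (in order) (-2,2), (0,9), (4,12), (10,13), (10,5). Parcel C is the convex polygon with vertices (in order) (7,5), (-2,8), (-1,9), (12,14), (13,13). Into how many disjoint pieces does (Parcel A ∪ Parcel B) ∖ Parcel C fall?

(Parcel A ∪ Parcel B) ∖ Parcel C splits into 2 disjoint pieces (area 51.2816, area 14.7912).

2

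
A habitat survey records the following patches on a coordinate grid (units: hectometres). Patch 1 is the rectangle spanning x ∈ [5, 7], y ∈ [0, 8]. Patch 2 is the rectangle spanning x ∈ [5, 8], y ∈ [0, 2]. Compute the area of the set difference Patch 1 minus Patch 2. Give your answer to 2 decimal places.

12.00

|Patch 1∩Patch 2|: x∈[5,7], y∈[0,2] → 2·2 = 4.
|Patch 1| = 16.
|Patch 1 ∖ Patch 2| = |Patch 1| − |Patch 1∩Patch 2| = 16 − 4 = 12.00.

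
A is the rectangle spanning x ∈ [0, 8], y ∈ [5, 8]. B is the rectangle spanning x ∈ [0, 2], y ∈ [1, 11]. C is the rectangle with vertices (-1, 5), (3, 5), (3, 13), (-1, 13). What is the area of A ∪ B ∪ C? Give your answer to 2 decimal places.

55.00

By inclusion–exclusion:
Individual areas: |A| = 24, |B| = 20, |C| = 32.
|A∩B|: x∈[0,2], y∈[5,8] → 2·3 = 6.
|A∩C|: x∈[0,3], y∈[5,8] → 3·3 = 9.
|B∩C|: x∈[0,2], y∈[5,11] → 2·6 = 12.
|A∩B∩C| = 6.
|A ∪ B ∪ C| = 76 − 27 + 6 = 55.00.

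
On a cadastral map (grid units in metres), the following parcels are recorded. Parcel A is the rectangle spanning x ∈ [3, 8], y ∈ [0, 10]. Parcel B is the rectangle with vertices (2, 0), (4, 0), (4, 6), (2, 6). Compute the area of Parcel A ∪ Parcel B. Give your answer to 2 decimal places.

By inclusion–exclusion:
Individual areas: |Parcel A| = 50, |Parcel B| = 12.
|Parcel A∩Parcel B|: x∈[3,4], y∈[0,6] → 1·6 = 6.
|Parcel A ∪ Parcel B| = 62 − 6 = 56.00.

56.00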